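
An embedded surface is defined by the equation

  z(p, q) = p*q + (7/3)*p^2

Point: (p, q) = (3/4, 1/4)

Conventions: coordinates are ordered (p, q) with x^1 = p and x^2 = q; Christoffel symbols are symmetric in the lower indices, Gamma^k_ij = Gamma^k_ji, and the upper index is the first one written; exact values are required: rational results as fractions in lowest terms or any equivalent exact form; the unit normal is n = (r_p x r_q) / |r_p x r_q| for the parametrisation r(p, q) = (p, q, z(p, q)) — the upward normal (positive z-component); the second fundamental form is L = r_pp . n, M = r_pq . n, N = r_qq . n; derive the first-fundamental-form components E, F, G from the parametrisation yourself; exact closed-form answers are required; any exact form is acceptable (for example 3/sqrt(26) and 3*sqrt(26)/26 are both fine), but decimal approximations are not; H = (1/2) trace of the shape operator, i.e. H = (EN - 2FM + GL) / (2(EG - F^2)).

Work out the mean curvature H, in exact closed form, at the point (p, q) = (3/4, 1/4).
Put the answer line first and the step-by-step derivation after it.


Answer: H = 8*sqrt(10)/1875

z_p = 15/4, z_q = 3/4, z_pp = 14/3, z_pq = 1, z_qq = 0
E = 241/16, F = 45/16, G = 25/16; answer radicand W^2 = 125/8
unnormalised second-form numerators: l = 14/3, m = 1, n = 0; L = l/sqrt(125/8), and similarly M = m/sqrt(W^2), N = n/sqrt(W^2)
H = (E*n - 2*F*m + G*l) / (2*(EG - F^2)*sqrt(W^2)); E*n - 2*F*m + G*l = 5/3, EG - F^2 = 125/8, so H = (4/75)/sqrt(125/8)


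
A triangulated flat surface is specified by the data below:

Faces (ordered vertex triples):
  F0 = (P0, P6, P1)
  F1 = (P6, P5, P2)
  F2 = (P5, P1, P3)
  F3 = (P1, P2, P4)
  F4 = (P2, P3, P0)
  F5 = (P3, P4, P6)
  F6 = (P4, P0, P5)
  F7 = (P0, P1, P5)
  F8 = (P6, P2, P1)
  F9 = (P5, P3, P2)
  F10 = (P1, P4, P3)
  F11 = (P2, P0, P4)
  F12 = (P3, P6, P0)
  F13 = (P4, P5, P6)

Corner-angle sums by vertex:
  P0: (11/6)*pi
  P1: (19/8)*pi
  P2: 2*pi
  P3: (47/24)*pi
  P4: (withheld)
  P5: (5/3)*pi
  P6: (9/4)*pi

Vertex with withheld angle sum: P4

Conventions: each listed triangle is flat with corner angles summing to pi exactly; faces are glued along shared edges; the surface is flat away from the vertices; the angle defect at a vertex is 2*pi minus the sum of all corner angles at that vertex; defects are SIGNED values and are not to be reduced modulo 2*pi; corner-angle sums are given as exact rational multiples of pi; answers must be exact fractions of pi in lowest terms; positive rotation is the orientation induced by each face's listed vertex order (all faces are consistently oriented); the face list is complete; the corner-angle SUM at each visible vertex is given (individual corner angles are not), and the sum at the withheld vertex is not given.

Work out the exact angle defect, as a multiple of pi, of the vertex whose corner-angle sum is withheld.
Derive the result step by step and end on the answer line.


V = 7, E = 21, F = 14; chi = V - E + F = 0
Gauss-Bonnet: total defect = 2*pi*chi = 0; visible defects sum to -pi/12

Answer: defect(P4) = pi/12


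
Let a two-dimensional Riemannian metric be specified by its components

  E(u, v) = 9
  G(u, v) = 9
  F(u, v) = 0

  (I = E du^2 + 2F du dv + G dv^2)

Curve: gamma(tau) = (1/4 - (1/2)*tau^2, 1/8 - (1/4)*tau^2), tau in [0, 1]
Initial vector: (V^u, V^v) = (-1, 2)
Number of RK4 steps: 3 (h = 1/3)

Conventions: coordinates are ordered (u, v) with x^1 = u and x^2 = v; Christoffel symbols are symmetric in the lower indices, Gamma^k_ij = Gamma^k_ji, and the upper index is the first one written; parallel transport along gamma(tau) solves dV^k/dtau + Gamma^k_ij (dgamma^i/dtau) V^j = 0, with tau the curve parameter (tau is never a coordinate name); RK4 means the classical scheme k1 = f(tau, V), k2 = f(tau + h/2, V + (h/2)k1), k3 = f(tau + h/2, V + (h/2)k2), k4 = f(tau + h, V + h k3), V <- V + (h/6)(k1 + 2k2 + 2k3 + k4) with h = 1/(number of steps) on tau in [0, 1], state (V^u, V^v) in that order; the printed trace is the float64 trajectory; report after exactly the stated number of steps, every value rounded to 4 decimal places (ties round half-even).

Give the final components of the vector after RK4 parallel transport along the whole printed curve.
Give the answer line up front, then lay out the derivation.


Answer: V^u = -1.0000, V^v = 2.0000

gamma'(tau) = (-tau, -(1/2)*tau); f(tau, V)^k = -Gamma^k_ij(gamma(tau)) gamma'^i(tau) V^j; h = 1/3; intermediate values shown to 6 dp
curve data and Christoffel symbols at the stage parameters:
  tau = 0.000000: gamma = (0.250000, 0.125000), gamma' = (0.000000, 0.000000); Gamma_uuu = 0.000000, Gamma_uuv = 0.000000, Gamma_uvv = 0.000000, Gamma_vuu = 0.000000, Gamma_vuv = 0.000000, Gamma_vvv = 0.000000
  tau = 0.166667: gamma = (0.236111, 0.118056), gamma' = (-0.166667, -0.083333); Gamma_uuu = 0.000000, Gamma_uuv = 0.000000, Gamma_uvv = 0.000000, Gamma_vuu = 0.000000, Gamma_vuv = 0.000000, Gamma_vvv = 0.000000
  tau = 0.333333: gamma = (0.194444, 0.097222), gamma' = (-0.333333, -0.166667); Gamma_uuu = 0.000000, Gamma_uuv = 0.000000, Gamma_uvv = 0.000000, Gamma_vuu = 0.000000, Gamma_vuv = 0.000000, Gamma_vvv = 0.000000
  tau = 0.500000: gamma = (0.125000, 0.062500), gamma' = (-0.500000, -0.250000); Gamma_uuu = 0.000000, Gamma_uuv = 0.000000, Gamma_uvv = 0.000000, Gamma_vuu = 0.000000, Gamma_vuv = 0.000000, Gamma_vvv = 0.000000
  tau = 0.666667: gamma = (0.027778, 0.013889), gamma' = (-0.666667, -0.333333); Gamma_uuu = 0.000000, Gamma_uuv = 0.000000, Gamma_uvv = 0.000000, Gamma_vuu = 0.000000, Gamma_vuv = 0.000000, Gamma_vvv = 0.000000
  tau = 0.833333: gamma = (-0.097222, -0.048611), gamma' = (-0.833333, -0.416667); Gamma_uuu = 0.000000, Gamma_uuv = 0.000000, Gamma_uvv = 0.000000, Gamma_vuu = 0.000000, Gamma_vuv = 0.000000, Gamma_vvv = 0.000000
  tau = 1.000000: gamma = (-0.250000, -0.125000), gamma' = (-1.000000, -0.500000); Gamma_uuu = 0.000000, Gamma_uuv = 0.000000, Gamma_uvv = 0.000000, Gamma_vuu = 0.000000, Gamma_vuv = 0.000000, Gamma_vvv = 0.000000
step 0: V^u = -1.0000, V^v = 2.0000
step 1: k1 = (0.000000, 0.000000), k2 = (0.000000, 0.000000), k3 = (0.000000, 0.000000), k4 = (0.000000, 0.000000); V <- V + (h/6)(k1 + 2k2 + 2k3 + k4): V^u = -1.0000, V^v = 2.0000
step 2: k1 = (0.000000, 0.000000), k2 = (0.000000, 0.000000), k3 = (0.000000, 0.000000), k4 = (0.000000, 0.000000); V <- V + (h/6)(k1 + 2k2 + 2k3 + k4): V^u = -1.0000, V^v = 2.0000
step 3: k1 = (0.000000, 0.000000), k2 = (0.000000, 0.000000), k3 = (0.000000, 0.000000), k4 = (0.000000, 0.000000); V <- V + (h/6)(k1 + 2k2 + 2k3 + k4): V^u = -1.0000, V^v = 2.0000


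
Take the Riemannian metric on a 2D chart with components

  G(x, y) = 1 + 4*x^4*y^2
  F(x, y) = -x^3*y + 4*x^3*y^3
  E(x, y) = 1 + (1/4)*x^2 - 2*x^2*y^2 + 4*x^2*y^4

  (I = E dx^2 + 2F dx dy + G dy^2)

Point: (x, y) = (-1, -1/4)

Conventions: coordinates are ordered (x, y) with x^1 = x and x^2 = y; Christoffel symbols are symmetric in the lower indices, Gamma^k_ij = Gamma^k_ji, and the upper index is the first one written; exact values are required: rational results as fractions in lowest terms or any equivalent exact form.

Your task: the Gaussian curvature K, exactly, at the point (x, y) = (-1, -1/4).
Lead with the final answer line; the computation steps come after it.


Answer: K = -7168/7921

E = 73/64, F = -3/16, G = 5/4, EG - F^2 = 89/64 at the point
E_x = -9/32, E_y = 3/4, F_x = 9/16, F_y = 1/4, G_x = -1, G_y = -2
E_yy = -1, F_xy = -3/4, G_xx = 3
By Brioschi, K is (det M1 - det M2) divided by (EG - F^2) squared.
M1 = [[-E_yy/2 + F_xy - G_xx/2, E_x/2, F_x - E_y/2], [F_y - G_x/2, E, F], [G_y/2, F, G]] = [[-7/4, -9/64, 3/16], [3/4, 73/64, -3/16], [-1, -3/16, 5/4]]; det M1 = -137/64
M2 = [[0, E_y/2, G_x/2], [E_y/2, E, F], [G_x/2, F, G]] = [[0, 3/8, -1/2], [3/8, 73/64, -3/16], [-1/2, -3/16, 5/4]]; det M2 = -25/64
det M1 - det M2 = -7/4; K = -7/4 / (89/64)^2 = -7168/7921


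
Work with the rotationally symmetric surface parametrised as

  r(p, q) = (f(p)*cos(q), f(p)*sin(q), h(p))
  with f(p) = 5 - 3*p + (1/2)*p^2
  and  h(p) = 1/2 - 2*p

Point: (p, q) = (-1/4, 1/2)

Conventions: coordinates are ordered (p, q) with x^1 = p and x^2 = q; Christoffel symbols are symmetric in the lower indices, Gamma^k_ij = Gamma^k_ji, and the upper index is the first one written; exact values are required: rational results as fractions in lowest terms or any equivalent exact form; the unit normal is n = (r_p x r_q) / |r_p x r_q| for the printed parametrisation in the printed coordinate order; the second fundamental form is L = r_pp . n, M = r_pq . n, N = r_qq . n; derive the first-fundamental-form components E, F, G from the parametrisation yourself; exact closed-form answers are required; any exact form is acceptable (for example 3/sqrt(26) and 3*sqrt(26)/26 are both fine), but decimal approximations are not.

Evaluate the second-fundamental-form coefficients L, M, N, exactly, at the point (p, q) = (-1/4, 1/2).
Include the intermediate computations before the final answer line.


f = 185/32, f' = -13/4, f'' = 1, h' = -2, h'' = 0
E = 233/16, F = 0, G = 34225/1024; answer radicand W^2 = 233/16
unnormalised second-form numerators: l = 2, m = 0, n = -185/16; L = l/sqrt(233/16), and similarly M = m/sqrt(W^2), N = n/sqrt(W^2)

Answer: L = 8*sqrt(233)/233, M = 0, N = -185*sqrt(233)/932


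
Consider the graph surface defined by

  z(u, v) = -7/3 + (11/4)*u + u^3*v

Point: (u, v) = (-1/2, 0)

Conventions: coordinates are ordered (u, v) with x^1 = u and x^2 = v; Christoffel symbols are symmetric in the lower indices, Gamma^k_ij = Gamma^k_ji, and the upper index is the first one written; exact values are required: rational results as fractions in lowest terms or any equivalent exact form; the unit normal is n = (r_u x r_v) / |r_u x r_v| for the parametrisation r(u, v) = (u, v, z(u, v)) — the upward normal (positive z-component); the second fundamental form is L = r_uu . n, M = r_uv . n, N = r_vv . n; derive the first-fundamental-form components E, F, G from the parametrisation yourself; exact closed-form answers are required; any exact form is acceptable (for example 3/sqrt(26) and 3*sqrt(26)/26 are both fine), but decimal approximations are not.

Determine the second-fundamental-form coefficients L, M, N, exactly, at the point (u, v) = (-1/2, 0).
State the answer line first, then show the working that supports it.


Answer: L = 0, M = 2*sqrt(61)/61, N = 0

z_u = 11/4, z_v = -1/8, z_uu = 0, z_uv = 3/4, z_vv = 0
E = 137/16, F = -11/32, G = 65/64; answer radicand W^2 = 549/64
unnormalised second-form numerators: l = 0, m = 3/4, n = 0; L = l/sqrt(549/64), and similarly M = m/sqrt(W^2), N = n/sqrt(W^2)


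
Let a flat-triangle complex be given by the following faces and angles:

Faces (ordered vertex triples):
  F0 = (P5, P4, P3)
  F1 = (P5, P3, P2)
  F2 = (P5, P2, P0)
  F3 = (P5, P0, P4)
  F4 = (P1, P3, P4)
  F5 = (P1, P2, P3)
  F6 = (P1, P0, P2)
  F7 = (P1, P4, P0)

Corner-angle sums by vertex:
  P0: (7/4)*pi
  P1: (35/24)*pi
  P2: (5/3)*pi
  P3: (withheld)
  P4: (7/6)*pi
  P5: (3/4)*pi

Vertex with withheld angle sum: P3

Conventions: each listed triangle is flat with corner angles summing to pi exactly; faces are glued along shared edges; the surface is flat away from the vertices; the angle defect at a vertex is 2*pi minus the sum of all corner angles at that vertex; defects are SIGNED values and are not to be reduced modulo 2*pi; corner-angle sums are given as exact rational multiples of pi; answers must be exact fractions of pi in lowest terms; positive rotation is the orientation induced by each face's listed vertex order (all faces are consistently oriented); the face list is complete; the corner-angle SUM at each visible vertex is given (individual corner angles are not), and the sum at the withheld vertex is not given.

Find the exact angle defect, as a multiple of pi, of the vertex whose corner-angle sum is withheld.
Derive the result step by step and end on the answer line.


V = 6, E = 12, F = 8; chi = V - E + F = 2
Gauss-Bonnet: total defect = 2*pi*chi = 4*pi; visible defects sum to (77/24)*pi

Answer: defect(P3) = (19/24)*pi


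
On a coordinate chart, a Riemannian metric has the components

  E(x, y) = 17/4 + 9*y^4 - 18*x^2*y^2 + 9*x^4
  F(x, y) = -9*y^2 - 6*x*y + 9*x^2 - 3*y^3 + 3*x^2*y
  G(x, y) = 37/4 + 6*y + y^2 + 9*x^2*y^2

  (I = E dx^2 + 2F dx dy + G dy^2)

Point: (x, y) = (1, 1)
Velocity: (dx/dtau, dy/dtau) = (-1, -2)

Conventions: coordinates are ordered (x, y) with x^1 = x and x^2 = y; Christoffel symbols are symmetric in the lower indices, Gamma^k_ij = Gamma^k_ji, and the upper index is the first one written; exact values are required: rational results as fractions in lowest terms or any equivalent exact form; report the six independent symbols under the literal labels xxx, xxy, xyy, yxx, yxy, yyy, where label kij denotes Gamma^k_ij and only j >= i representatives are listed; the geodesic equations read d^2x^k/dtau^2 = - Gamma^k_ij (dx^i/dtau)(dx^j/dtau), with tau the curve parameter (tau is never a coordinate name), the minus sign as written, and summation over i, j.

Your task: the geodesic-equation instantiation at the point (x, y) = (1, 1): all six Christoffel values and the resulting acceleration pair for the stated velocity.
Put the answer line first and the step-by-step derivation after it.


Answer: Gamma_xxx = 1728/1141, Gamma_xxy = 864/1141, Gamma_xyy = -14508/1141, Gamma_yxx = 1224/1141, Gamma_yxy = 612/1141, Gamma_yyy = -2860/1141; accelerations (d^2x/dtau^2, d^2y/dtau^2) = (52848/1141, 7768/1141)

E = 17/4, F = -6, G = 101/4 at the point
E_x = 0, E_y = 0, F_x = 18, F_y = -30, G_x = 18, G_y = 26
EG - F^2 = 1141/16;  g^inv = (16/1141) * [[101/4, 6], [6, 17/4]]
first-kind symbols [ij,l] = (1/2)(d_i g_jl + d_j g_il - d_l g_ij): [xx,x] = E_x/2 = 0, [xx,y] = F_x - E_y/2 = 18, [xy,x] = E_y/2 = 0, [xy,y] = G_x/2 = 9, [yy,x] = F_y - G_x/2 = -39, [yy,y] = G_y/2 = 13
Gamma^x_ij = (G*[ij,x] - F*[ij,y])/(EG - F^2), Gamma^y_ij = (E*[ij,y] - F*[ij,x])/(EG - F^2)
Gamma_xxx = 1728/1141, Gamma_xxy = 864/1141, Gamma_xyy = -14508/1141, Gamma_yxx = 1224/1141, Gamma_yxy = 612/1141, Gamma_yyy = -2860/1141
d^2x/dtau^2 = -(Gamma_xxx*(-1)^2 + 2*Gamma_xxy*(-1)*(-2) + Gamma_xyy*(-2)^2) = 52848/1141
d^2y/dtau^2 = -(Gamma_yxx*(-1)^2 + 2*Gamma_yxy*(-1)*(-2) + Gamma_yyy*(-2)^2) = 7768/1141


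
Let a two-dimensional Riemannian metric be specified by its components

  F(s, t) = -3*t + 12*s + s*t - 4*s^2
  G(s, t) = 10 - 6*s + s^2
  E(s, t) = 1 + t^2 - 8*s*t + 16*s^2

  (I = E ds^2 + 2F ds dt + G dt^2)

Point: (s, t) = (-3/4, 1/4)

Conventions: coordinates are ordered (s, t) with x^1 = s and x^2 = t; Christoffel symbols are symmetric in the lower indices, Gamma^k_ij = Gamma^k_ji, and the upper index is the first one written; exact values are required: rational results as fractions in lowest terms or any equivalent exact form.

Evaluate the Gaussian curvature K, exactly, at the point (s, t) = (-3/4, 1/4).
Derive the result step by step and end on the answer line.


E = 185/16, F = -195/16, G = 241/16, EG - F^2 = 205/8 at the point
E_s = -26, E_t = 13/2, F_s = 73/4, F_t = -15/4, G_s = -15/2, G_t = 0
E_tt = 2, F_st = 1, G_ss = 2
Brioschi: K = (det M1 - det M2) / (EG - F^2)^2 with the standard first/second-derivative matrices M1, M2.
M1 = [[-E_tt/2 + F_st - G_ss/2, E_s/2, F_s - E_t/2], [F_t - G_s/2, E, F], [G_t/2, F, G]] = [[-1, -13, 15], [0, 185/16, -195/16], [0, -195/16, 241/16]]; det M1 = -205/8
M2 = [[0, E_t/2, G_s/2], [E_t/2, E, F], [G_s/2, F, G]] = [[0, 13/4, -15/4], [13/4, 185/16, -195/16], [-15/4, -195/16, 241/16]]; det M2 = -197/8
det M1 - det M2 = -1; K = -1 / (205/8)^2 = -64/42025

Answer: K = -64/42025


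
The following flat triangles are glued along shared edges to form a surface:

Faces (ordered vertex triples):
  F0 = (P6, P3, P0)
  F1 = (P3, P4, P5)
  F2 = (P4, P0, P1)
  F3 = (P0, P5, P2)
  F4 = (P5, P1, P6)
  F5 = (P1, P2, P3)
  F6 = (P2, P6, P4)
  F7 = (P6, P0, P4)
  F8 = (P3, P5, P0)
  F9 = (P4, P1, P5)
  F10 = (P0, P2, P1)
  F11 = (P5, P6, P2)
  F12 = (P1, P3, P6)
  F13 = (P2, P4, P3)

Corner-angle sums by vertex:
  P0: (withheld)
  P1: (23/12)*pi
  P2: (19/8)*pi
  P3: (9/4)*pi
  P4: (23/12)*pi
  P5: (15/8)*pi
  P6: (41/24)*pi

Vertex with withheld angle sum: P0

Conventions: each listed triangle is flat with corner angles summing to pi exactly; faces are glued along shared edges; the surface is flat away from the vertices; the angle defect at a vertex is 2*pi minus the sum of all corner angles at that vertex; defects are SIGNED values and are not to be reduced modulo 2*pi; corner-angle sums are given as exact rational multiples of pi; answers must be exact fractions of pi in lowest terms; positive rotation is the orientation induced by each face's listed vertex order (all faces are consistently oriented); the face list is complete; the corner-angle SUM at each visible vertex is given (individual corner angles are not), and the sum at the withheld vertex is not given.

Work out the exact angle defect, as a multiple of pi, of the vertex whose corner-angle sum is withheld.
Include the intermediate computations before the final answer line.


V = 7, E = 21, F = 14; chi = V - E + F = 0
Gauss-Bonnet: total defect = 2*pi*chi = 0; visible defects sum to -pi/24

Answer: defect(P0) = pi/24


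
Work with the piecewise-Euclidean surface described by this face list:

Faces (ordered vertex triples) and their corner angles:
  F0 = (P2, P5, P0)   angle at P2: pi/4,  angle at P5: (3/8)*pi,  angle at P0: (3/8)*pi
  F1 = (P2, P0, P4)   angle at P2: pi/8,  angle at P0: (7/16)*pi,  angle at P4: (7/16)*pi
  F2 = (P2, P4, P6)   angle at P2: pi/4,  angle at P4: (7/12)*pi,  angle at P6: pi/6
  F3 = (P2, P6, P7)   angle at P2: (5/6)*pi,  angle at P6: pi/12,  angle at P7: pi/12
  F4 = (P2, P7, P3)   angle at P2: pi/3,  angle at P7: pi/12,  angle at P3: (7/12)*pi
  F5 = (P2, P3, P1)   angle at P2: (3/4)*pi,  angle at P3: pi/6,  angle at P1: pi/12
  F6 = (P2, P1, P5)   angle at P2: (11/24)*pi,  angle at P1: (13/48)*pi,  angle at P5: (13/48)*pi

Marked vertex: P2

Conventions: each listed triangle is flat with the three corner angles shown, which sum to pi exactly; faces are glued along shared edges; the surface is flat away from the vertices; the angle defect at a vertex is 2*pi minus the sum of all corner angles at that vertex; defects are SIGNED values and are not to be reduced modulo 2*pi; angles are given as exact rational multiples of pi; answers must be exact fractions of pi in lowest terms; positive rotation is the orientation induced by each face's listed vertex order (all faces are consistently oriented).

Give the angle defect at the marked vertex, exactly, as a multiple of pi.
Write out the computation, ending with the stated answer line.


Sum of corner angles at P2: 3*pi
defect = 2*pi - 3*pi

Answer: defect(P2) = -pi


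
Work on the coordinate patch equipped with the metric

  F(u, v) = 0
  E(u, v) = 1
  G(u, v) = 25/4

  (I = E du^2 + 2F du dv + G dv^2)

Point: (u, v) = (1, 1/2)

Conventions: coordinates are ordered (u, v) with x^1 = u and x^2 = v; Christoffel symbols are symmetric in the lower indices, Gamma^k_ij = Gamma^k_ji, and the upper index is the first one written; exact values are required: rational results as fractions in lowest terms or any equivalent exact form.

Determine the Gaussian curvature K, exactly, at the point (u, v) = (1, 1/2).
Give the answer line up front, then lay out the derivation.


Answer: K = 0

E = 1, F = 0, G = 25/4, EG - F^2 = 25/4 at the point
E_u = 0, E_v = 0, F_u = 0, F_v = 0, G_u = 0, G_v = 0
E_vv = 0, F_uv = 0, G_uu = 0
K follows from Brioschi's formula, (det M1 - det M2)/(EG - F^2)^2.
M1 = [[-E_vv/2 + F_uv - G_uu/2, E_u/2, F_u - E_v/2], [F_v - G_u/2, E, F], [G_v/2, F, G]] = [[0, 0, 0], [0, 1, 0], [0, 0, 25/4]]; det M1 = 0
M2 = [[0, E_v/2, G_u/2], [E_v/2, E, F], [G_u/2, F, G]] = [[0, 0, 0], [0, 1, 0], [0, 0, 25/4]]; det M2 = 0
det M1 - det M2 = 0; K = 0 / (25/4)^2 = 0


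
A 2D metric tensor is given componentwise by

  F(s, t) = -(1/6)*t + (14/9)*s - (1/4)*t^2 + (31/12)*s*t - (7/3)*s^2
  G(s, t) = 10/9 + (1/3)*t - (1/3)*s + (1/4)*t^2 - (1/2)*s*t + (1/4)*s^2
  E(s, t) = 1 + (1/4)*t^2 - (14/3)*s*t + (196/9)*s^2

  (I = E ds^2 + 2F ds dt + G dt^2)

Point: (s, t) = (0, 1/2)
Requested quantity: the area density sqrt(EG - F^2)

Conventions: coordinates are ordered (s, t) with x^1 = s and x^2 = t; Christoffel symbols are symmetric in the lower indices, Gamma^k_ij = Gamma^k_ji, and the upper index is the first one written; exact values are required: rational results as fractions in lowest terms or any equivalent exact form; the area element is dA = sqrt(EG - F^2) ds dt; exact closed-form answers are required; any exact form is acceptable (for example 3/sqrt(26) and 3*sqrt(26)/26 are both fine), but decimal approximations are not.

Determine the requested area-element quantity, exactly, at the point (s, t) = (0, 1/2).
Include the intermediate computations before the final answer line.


E = 17/16, F = -7/48, G = 193/144; EG - F^2 = 101/72

Answer: sqrt(EG - F^2) = sqrt(202)/12


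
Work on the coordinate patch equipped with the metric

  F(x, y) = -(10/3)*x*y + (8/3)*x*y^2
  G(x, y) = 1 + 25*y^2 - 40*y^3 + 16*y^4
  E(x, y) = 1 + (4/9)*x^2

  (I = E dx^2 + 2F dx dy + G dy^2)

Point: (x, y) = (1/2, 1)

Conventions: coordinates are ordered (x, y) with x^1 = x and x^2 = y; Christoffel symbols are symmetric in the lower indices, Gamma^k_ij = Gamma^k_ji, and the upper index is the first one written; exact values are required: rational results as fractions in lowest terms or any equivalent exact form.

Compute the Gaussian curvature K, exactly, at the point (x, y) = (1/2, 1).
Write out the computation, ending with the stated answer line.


E = 10/9, F = -1/3, G = 2, EG - F^2 = 19/9 at the point
E_x = 4/9, E_y = 0, F_x = -2/3, F_y = 1, G_x = 0, G_y = -6
E_yy = 0, F_xy = 2, G_xx = 0
Using the Brioschi determinant formula for K from the metric derivatives:
M1 = [[-E_yy/2 + F_xy - G_xx/2, E_x/2, F_x - E_y/2], [F_y - G_x/2, E, F], [G_y/2, F, G]] = [[2, 2/9, -2/3], [1, 10/9, -1/3], [-3, -1/3, 2]]; det M1 = 2
M2 = [[0, E_y/2, G_x/2], [E_y/2, E, F], [G_x/2, F, G]] = [[0, 0, 0], [0, 10/9, -1/3], [0, -1/3, 2]]; det M2 = 0
det M1 - det M2 = 2; K = 2 / (19/9)^2 = 162/361

Answer: K = 162/361


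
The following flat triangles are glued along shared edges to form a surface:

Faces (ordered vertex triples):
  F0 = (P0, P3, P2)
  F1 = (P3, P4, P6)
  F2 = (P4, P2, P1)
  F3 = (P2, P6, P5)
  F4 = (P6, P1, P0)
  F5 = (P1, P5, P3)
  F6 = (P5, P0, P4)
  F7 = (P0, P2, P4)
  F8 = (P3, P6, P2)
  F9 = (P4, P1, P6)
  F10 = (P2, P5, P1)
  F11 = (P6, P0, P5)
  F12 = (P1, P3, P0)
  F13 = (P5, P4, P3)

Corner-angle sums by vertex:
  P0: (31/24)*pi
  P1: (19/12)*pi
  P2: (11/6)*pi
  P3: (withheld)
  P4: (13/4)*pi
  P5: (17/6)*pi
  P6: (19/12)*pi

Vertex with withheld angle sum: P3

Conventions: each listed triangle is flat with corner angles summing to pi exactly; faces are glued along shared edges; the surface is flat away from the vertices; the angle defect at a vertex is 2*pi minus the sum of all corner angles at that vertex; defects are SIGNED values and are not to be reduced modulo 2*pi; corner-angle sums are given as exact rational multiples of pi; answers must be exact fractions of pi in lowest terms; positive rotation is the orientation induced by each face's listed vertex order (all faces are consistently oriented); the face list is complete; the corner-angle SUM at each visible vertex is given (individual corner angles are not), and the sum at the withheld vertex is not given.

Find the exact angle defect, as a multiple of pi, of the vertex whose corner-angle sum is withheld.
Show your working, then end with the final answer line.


V = 7, E = 21, F = 14; chi = V - E + F = 0
Gauss-Bonnet: total defect = 2*pi*chi = 0; visible defects sum to (-3/8)*pi

Answer: defect(P3) = (3/8)*pi


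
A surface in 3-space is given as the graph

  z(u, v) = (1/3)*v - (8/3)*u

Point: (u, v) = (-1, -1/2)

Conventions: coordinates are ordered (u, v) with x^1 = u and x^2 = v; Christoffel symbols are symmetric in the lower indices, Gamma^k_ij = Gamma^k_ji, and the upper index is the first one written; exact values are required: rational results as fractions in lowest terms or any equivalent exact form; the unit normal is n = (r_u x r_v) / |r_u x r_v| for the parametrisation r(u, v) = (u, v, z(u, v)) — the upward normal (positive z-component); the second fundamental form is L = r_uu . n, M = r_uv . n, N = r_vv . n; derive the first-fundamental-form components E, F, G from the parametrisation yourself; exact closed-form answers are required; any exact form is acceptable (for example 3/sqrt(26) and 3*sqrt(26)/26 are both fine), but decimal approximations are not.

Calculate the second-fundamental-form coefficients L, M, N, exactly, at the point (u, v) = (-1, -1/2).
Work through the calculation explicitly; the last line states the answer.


z_u = -8/3, z_v = 1/3, z_uu = 0, z_uv = 0, z_vv = 0
E = 73/9, F = -8/9, G = 10/9; answer radicand W^2 = 74/9
unnormalised second-form numerators: l = 0, m = 0, n = 0; L = l/sqrt(74/9), and similarly M = m/sqrt(W^2), N = n/sqrt(W^2)

Answer: L = 0, M = 0, N = 0


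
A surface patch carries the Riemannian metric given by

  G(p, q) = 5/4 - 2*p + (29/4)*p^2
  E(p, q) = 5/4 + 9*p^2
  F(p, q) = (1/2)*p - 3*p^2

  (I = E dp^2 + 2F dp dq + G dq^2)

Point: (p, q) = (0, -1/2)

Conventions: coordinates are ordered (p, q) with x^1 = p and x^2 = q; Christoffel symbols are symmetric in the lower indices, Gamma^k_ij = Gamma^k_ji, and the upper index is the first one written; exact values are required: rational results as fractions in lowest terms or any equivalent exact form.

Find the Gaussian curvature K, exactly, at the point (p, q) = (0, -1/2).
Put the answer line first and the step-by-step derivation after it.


Answer: K = -516/125

E = 5/4, F = 0, G = 5/4, EG - F^2 = 25/16 at the point
E_p = 0, E_q = 0, F_p = 1/2, F_q = 0, G_p = -2, G_q = 0
E_qq = 0, F_pq = 0, G_pp = 29/2
Evaluate Brioschi's two determinant matrices M1, M2 and divide by (EG - F^2)^2.
M1 = [[-E_qq/2 + F_pq - G_pp/2, E_p/2, F_p - E_q/2], [F_q - G_p/2, E, F], [G_q/2, F, G]] = [[-29/4, 0, 1/2], [1, 5/4, 0], [0, 0, 5/4]]; det M1 = -725/64
M2 = [[0, E_q/2, G_p/2], [E_q/2, E, F], [G_p/2, F, G]] = [[0, 0, -1], [0, 5/4, 0], [-1, 0, 5/4]]; det M2 = -5/4
det M1 - det M2 = -645/64; K = -645/64 / (25/16)^2 = -516/125


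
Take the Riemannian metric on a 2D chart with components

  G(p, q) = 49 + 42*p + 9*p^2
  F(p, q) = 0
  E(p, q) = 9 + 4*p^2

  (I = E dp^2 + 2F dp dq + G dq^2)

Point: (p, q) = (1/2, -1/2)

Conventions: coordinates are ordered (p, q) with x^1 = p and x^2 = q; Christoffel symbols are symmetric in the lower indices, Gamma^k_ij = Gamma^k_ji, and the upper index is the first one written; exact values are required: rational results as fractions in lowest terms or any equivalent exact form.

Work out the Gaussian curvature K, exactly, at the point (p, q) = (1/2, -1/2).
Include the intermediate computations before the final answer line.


E = 10, F = 0, G = 289/4, EG - F^2 = 1445/2 at the point
E_p = 4, E_q = 0, F_p = 0, F_q = 0, G_p = 51, G_q = 0
E_qq = 0, F_pq = 0, G_pp = 18
Using the Brioschi determinant formula for K from the metric derivatives:
M1 = [[-E_qq/2 + F_pq - G_pp/2, E_p/2, F_p - E_q/2], [F_q - G_p/2, E, F], [G_q/2, F, G]] = [[-9, 2, 0], [-51/2, 10, 0], [0, 0, 289/4]]; det M1 = -11271/4
M2 = [[0, E_q/2, G_p/2], [E_q/2, E, F], [G_p/2, F, G]] = [[0, 0, 51/2], [0, 10, 0], [51/2, 0, 289/4]]; det M2 = -13005/2
det M1 - det M2 = 14739/4; K = 14739/4 / (1445/2)^2 = 3/425

Answer: K = 3/425


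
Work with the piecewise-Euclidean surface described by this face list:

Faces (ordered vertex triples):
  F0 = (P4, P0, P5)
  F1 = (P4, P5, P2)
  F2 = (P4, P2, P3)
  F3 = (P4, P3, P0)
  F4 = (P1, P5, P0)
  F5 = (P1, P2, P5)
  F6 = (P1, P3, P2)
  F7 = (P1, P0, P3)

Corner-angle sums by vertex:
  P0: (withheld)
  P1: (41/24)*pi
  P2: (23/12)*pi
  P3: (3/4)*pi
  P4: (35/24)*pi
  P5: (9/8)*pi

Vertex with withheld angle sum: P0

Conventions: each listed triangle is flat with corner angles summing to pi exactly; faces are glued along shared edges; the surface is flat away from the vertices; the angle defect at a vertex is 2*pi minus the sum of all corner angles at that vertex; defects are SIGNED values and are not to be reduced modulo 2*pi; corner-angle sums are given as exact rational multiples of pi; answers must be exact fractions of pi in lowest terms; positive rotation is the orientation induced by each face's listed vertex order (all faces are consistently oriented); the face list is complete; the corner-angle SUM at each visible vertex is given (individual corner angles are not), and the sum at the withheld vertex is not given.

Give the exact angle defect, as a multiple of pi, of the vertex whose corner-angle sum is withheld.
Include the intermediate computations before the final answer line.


V = 6, E = 12, F = 8; chi = V - E + F = 2
Gauss-Bonnet: total defect = 2*pi*chi = 4*pi; visible defects sum to (73/24)*pi

Answer: defect(P0) = (23/24)*pi


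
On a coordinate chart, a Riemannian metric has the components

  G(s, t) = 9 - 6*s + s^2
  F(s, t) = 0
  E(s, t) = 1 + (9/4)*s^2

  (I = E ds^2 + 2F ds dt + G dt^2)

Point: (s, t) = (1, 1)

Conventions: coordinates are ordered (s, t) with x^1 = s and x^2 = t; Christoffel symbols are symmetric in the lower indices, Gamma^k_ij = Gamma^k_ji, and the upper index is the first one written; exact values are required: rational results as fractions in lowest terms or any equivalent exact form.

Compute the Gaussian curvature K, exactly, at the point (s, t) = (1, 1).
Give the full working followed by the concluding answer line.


E = 13/4, F = 0, G = 4, EG - F^2 = 13 at the point
E_s = 9/2, E_t = 0, F_s = 0, F_t = 0, G_s = -4, G_t = 0
E_tt = 0, F_st = 0, G_ss = 2
Apply the Brioschi formula K = (det M1 - det M2)/(EG - F^2)^2 over the derivative matrices of E, F, G.
M1 = [[-E_tt/2 + F_st - G_ss/2, E_s/2, F_s - E_t/2], [F_t - G_s/2, E, F], [G_t/2, F, G]] = [[-1, 9/4, 0], [2, 13/4, 0], [0, 0, 4]]; det M1 = -31
M2 = [[0, E_t/2, G_s/2], [E_t/2, E, F], [G_s/2, F, G]] = [[0, 0, -2], [0, 13/4, 0], [-2, 0, 4]]; det M2 = -13
det M1 - det M2 = -18; K = -18 / (13)^2 = -18/169

Answer: K = -18/169


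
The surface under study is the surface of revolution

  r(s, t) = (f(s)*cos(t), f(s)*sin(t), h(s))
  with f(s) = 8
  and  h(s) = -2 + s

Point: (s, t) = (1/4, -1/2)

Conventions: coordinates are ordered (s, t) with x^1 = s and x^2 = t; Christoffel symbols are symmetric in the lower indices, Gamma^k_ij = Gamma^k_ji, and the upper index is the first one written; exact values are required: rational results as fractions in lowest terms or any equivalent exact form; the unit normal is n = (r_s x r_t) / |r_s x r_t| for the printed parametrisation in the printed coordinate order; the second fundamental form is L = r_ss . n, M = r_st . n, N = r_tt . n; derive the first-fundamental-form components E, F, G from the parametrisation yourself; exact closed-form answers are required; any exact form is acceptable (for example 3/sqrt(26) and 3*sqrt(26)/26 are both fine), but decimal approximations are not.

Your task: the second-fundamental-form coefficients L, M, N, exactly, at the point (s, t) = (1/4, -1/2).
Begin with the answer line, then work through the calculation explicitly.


Answer: L = 0, M = 0, N = 8

f = 8, f' = 0, f'' = 0, h' = 1, h'' = 0
E = 1, F = 0, G = 64; answer radicand W^2 = 1
unnormalised second-form numerators: l = 0, m = 0, n = 8; L = l/sqrt(1), and similarly M = m/sqrt(W^2), N = n/sqrt(W^2)


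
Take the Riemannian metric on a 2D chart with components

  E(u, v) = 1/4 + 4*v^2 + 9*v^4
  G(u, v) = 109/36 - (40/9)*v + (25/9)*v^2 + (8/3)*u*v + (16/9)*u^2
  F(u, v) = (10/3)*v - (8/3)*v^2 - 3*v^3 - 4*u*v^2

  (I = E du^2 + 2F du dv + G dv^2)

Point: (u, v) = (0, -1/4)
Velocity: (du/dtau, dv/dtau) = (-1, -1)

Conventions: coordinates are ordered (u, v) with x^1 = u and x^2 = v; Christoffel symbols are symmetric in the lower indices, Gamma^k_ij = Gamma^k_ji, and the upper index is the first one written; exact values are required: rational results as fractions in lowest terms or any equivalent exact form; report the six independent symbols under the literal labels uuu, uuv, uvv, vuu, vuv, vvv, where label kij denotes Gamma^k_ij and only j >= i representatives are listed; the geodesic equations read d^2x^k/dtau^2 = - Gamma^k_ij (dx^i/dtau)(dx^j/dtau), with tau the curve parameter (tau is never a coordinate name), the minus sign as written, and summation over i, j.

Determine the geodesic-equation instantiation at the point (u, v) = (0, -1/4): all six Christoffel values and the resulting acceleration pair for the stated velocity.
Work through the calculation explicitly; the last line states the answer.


E = 137/256, F = -61/64, G = 69/16 at the point
E_u = 0, E_v = -41/16, F_u = -1/4, F_v = 197/48, G_u = -2/3, G_v = -35/6
EG - F^2 = 1433/1024;  g^inv = (1024/1433) * [[69/16, 61/64], [61/64, 137/256]]
first-kind symbols [ij,l] = (1/2)(d_i g_jl + d_j g_il - d_l g_ij): [uu,u] = E_u/2 = 0, [uu,v] = F_u - E_v/2 = 33/32, [uv,u] = E_v/2 = -41/32, [uv,v] = G_u/2 = -1/3, [vv,u] = F_v - G_u/2 = 71/16, [vv,v] = G_v/2 = -35/12
Gamma^u_ij = (G*[ij,u] - F*[ij,v])/(EG - F^2), Gamma^v_ij = (E*[ij,v] - F*[ij,u])/(EG - F^2)
Gamma_uuu = 2013/2866, Gamma_uuv = -17950/4299, Gamma_uvv = 50248/4299, Gamma_vuu = 4521/11464, Gamma_vuv = -8599/8598, Gamma_vvv = 8198/4299
d^2u/dtau^2 = -(Gamma_uuu*(-1)^2 + 2*Gamma_uuv*(-1)*(-1) + Gamma_uvv*(-1)^2) = -34735/8598
d^2v/dtau^2 = -(Gamma_vuu*(-1)^2 + 2*Gamma_vuv*(-1)*(-1) + Gamma_vvv*(-1)^2) = -10355/34392

Answer: Gamma_uuu = 2013/2866, Gamma_uuv = -17950/4299, Gamma_uvv = 50248/4299, Gamma_vuu = 4521/11464, Gamma_vuv = -8599/8598, Gamma_vvv = 8198/4299; accelerations (d^2u/dtau^2, d^2v/dtau^2) = (-34735/8598, -10355/34392)


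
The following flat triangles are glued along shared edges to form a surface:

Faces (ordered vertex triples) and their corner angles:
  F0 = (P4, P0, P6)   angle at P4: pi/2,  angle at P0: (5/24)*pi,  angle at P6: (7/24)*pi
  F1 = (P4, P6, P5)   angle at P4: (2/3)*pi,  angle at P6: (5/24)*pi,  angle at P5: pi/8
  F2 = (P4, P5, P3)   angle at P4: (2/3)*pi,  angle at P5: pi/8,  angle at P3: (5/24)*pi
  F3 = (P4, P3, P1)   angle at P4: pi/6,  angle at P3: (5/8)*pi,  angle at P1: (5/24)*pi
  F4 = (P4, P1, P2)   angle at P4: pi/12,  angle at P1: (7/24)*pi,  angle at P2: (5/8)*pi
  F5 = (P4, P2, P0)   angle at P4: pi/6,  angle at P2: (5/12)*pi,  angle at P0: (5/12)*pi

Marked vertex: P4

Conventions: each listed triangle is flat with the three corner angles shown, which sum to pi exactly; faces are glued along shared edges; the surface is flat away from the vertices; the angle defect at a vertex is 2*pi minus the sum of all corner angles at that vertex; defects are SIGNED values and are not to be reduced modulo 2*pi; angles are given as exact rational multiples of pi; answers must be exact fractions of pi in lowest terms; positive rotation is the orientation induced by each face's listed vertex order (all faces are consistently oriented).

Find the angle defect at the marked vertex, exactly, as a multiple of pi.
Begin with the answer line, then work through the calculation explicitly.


Answer: defect(P4) = -pi/4

Sum of corner angles at P4: (9/4)*pi
defect = 2*pi - (9/4)*pi


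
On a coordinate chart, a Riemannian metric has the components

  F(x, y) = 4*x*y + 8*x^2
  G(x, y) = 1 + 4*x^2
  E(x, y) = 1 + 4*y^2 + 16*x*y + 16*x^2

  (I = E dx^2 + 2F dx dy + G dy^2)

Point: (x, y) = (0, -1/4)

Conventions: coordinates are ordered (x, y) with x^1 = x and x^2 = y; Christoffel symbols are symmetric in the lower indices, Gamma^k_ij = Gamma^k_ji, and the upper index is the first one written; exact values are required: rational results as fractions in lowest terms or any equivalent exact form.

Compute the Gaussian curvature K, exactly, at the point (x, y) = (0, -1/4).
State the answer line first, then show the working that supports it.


Answer: K = -64/25

E = 5/4, F = 0, G = 1, EG - F^2 = 5/4 at the point
E_x = -4, E_y = -2, F_x = -1, F_y = 0, G_x = 0, G_y = 0
E_yy = 8, F_xy = 4, G_xx = 8
Brioschi: K = (det M1 - det M2) / (EG - F^2)^2 with the standard first/second-derivative matrices M1, M2.
M1 = [[-E_yy/2 + F_xy - G_xx/2, E_x/2, F_x - E_y/2], [F_y - G_x/2, E, F], [G_y/2, F, G]] = [[-4, -2, 0], [0, 5/4, 0], [0, 0, 1]]; det M1 = -5
M2 = [[0, E_y/2, G_x/2], [E_y/2, E, F], [G_x/2, F, G]] = [[0, -1, 0], [-1, 5/4, 0], [0, 0, 1]]; det M2 = -1
det M1 - det M2 = -4; K = -4 / (5/4)^2 = -64/25


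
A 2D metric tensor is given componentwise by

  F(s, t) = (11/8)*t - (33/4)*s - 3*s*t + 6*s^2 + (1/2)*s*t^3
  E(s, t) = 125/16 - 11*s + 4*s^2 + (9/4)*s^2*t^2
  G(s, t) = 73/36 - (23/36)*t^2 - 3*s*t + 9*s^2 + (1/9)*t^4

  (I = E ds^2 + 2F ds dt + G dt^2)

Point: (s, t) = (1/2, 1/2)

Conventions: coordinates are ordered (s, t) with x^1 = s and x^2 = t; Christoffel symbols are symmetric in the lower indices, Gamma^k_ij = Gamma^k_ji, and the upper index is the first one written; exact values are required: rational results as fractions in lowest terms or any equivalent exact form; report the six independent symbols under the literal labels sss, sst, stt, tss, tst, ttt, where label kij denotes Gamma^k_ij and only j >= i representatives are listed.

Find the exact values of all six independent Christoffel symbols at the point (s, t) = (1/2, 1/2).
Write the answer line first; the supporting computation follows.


Answer: Gamma_sss = -21919/4709, Gamma_sst = 11172/4709, Gamma_stt = -46732/14127, Gamma_tss = -2681/554, Gamma_tst = 825/277, Gamma_ttt = -2420/831

E = 221/64, F = -85/32, G = 27/8 at the point
E_s = -103/16, E_t = 9/16, F_s = -59/16, F_t = 1/16, G_s = 15/2, G_t = -25/12
EG - F^2 = 4709/1024;  g^inv = (1024/4709) * [[27/8, 85/32], [85/32, 221/64]]
first-kind symbols [ij,l] = (1/2)(d_i g_jl + d_j g_il - d_l g_ij): [ss,s] = E_s/2 = -103/32, [ss,t] = F_s - E_t/2 = -127/32, [st,s] = E_t/2 = 9/32, [st,t] = G_s/2 = 15/4, [tt,s] = F_t - G_s/2 = -59/16, [tt,t] = G_t/2 = -25/24
Gamma^s_ij = (G*[ij,s] - F*[ij,t])/(EG - F^2), Gamma^t_ij = (E*[ij,t] - F*[ij,s])/(EG - F^2)


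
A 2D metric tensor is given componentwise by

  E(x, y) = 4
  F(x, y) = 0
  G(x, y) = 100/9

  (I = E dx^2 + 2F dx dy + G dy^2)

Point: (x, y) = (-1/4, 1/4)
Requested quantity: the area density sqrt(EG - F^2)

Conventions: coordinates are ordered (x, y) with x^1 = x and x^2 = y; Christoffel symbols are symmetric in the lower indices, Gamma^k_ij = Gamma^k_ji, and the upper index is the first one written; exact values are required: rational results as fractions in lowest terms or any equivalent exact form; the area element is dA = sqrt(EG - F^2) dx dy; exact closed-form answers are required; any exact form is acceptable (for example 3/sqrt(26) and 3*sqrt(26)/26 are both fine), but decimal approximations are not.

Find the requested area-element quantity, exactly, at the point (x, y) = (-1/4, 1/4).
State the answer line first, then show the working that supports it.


Answer: sqrt(EG - F^2) = 20/3

E = 4, F = 0, G = 100/9; EG - F^2 = 400/9


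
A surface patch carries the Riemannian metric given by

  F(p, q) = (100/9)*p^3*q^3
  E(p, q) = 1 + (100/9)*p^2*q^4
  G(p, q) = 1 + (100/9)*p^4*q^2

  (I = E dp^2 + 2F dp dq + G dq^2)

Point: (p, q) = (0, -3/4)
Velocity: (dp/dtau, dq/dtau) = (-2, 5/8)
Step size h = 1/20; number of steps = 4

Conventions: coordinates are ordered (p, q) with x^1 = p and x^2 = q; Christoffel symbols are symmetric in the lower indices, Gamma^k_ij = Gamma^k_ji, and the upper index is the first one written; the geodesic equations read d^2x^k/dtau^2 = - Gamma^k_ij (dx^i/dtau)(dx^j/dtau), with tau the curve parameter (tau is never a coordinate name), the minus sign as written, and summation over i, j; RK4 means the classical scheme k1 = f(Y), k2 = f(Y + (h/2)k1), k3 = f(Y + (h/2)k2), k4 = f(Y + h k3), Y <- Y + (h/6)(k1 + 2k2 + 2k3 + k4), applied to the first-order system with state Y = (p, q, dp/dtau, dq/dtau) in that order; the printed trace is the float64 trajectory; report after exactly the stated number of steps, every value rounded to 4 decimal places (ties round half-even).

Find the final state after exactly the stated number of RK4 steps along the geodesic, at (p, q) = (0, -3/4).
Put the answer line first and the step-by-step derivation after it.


Answer: p = -0.3850, q = -0.6217, dp/dtau = -1.8535, dq/dtau = 0.6666

f(Y) = (dp/dtau, dq/dtau, -Gamma^p_ij Y'^i Y'^j, -Gamma^q_ij Y'^i Y'^j) with the Gammas evaluated at the stage position; h = 0.050000; intermediate values shown to 6 dp
step 0: p = 0.0000, q = -0.7500, dp/dtau = -2.0000, dq/dtau = 0.6250
step 1:
  k1: at (p, q) = (0.000000, -0.750000), (dp/dtau, dq/dtau) = (-2.000000, 0.625000); Gamma_ppp = 0.000000, Gamma_ppq = 0.000000, Gamma_pqq = 0.000000, Gamma_qpp = 0.000000, Gamma_qpq = 0.000000, Gamma_qqq = 0.000000; k1 = (-2.000000, 0.625000, 0.000000, 0.000000)
  k2: at (p, q) = (-0.050000, -0.734375), (dp/dtau, dq/dtau) = (-2.000000, 0.625000); Gamma_ppp = -0.160283, Gamma_ppq = -0.021826, Gamma_pqq = -0.000743, Gamma_qpp = -0.010913, Gamma_qpq = -0.001486, Gamma_qqq = -0.000051; k2 = (-2.000000, 0.625000, 0.586859, 0.039956)
  k3: at (p, q) = (-0.050000, -0.734375), (dp/dtau, dq/dtau) = (-1.985329, 0.625999); Gamma_ppp = -0.160283, Gamma_ppq = -0.021826, Gamma_pqq = -0.000743, Gamma_qpp = -0.010913, Gamma_qpq = -0.001486, Gamma_qqq = -0.000051; k3 = (-1.985329, 0.625999, 0.577802, 0.039340)
  k4: at (p, q) = (-0.099266, -0.718700), (dp/dtau, dq/dtau) = (-1.971110, 0.626967); Gamma_ppp = -0.285766, Gamma_ppq = -0.078940, Gamma_pqq = -0.005452, Gamma_qpp = -0.039470, Gamma_qpq = -0.010903, Gamma_qqq = -0.000753; k4 = (-1.971110, 0.626967, 0.917312, 0.126699)
  Y <- Y + (h/6)(k1 + 2k2 + 2k3 + k4): p = -0.0995, q = -0.7187, dp/dtau = -1.9729, dq/dtau = 0.6274
step 2:
  k1: at (p, q) = (-0.099515, -0.718717), (dp/dtau, dq/dtau) = (-1.972945, 0.627377); Gamma_ppp = -0.286465, Gamma_ppq = -0.079329, Gamma_pqq = -0.005492, Gamma_qpp = -0.039664, Gamma_qpq = -0.010984, Gamma_qqq = -0.000760; k1 = (-1.972945, 0.627377, 0.920846, 0.127502)
  k2: at (p, q) = (-0.148838, -0.703033), (dp/dtau, dq/dtau) = (-1.949924, 0.630565); Gamma_ppp = -0.380113, Gamma_ppq = -0.160947, Gamma_pqq = -0.017037, Gamma_qpp = -0.080473, Gamma_qpq = -0.034074, Gamma_qqq = -0.003607; k2 = (-1.949924, 0.630565, 1.056254, 0.223619)
  k3: at (p, q) = (-0.148263, -0.702953), (dp/dtau, dq/dtau) = (-1.946538, 0.632968); Gamma_ppp = -0.378661, Gamma_ppq = -0.159730, Gamma_pqq = -0.016845, Gamma_qpp = -0.079865, Gamma_qpq = -0.033689, Gamma_qqq = -0.003553; k3 = (-1.946538, 0.632968, 1.047895, 0.221016)
  k4: at (p, q) = (-0.196842, -0.687069), (dp/dtau, dq/dtau) = (-1.920550, 0.638428); Gamma_ppp = -0.441549, Gamma_ppq = -0.253003, Gamma_pqq = -0.036242, Gamma_qpp = -0.126502, Gamma_qpq = -0.072484, Gamma_qqq = -0.010383; k4 = (-1.920550, 0.638428, 1.023001, 0.293085)
  Y <- Y + (h/6)(k1 + 2k2 + 2k3 + k4): p = -0.1969, q = -0.6871, dp/dtau = -1.9217, dq/dtau = 0.6383
step 3:
  k1: at (p, q) = (-0.196902, -0.687110), (dp/dtau, dq/dtau) = (-1.921677, 0.638293); Gamma_ppp = -0.441753, Gamma_ppq = -0.253182, Gamma_pqq = -0.036277, Gamma_qpp = -0.126591, Gamma_qpq = -0.072553, Gamma_qqq = -0.010396; k1 = (-1.921677, 0.638293, 1.025001, 0.293729)
  k2: at (p, q) = (-0.244943, -0.671152), (dp/dtau, dq/dtau) = (-1.896052, 0.645636); Gamma_ppp = -0.478822, Gamma_ppq = -0.349501, Gamma_pqq = -0.063777, Gamma_qpp = -0.174751, Gamma_qpq = -0.127554, Gamma_qqq = -0.023276; k2 = (-1.896052, 0.645636, 0.892265, 0.325641)
  k3: at (p, q) = (-0.244303, -0.670969), (dp/dtau, dq/dtau) = (-1.899370, 0.646434); Gamma_ppp = -0.477483, Gamma_ppq = -0.347707, Gamma_pqq = -0.063301, Gamma_qpp = -0.173854, Gamma_qpq = -0.126602, Gamma_qqq = -0.023048; k3 = (-1.899370, 0.646434, 0.895180, 0.325939)
  k4: at (p, q) = (-0.291870, -0.654788), (dp/dtau, dq/dtau) = (-1.876918, 0.654590); Gamma_ppp = -0.493264, Gamma_ppq = -0.439742, Gamma_pqq = -0.098007, Gamma_qpp = -0.219871, Gamma_qpq = -0.196014, Gamma_qqq = -0.043686; k4 = (-1.876918, 0.654590, 0.699130, 0.311635)
  Y <- Y + (h/6)(k1 + 2k2 + 2k3 + k4): p = -0.2918, q = -0.6548, dp/dtau = -1.8775, dq/dtau = 0.6542
step 4:
  k1: at (p, q) = (-0.291814, -0.654801), (dp/dtau, dq/dtau) = (-1.877518, 0.654197); Gamma_ppp = -0.493240, Gamma_ppq = -0.439627, Gamma_pqq = -0.097960, Gamma_qpp = -0.219813, Gamma_qpq = -0.195921, Gamma_qqq = -0.043656; k1 = (-1.877518, 0.654197, 0.700674, 0.312257)
  k2: at (p, q) = (-0.338751, -0.638446), (dp/dtau, dq/dtau) = (-1.860001, 0.662004); Gamma_ppp = -0.491842, Gamma_ppq = -0.521930, Gamma_pqq = -0.138465, Gamma_qpp = -0.260965, Gamma_qpq = -0.276929, Gamma_qqq = -0.073468; k2 = (-1.860001, 0.662004, 0.476926, 0.253051)
  k3: at (p, q) = (-0.338314, -0.638251), (dp/dtau, dq/dtau) = (-1.865595, 0.660524); Gamma_ppp = -0.491049, Gamma_ppq = -0.520575, Gamma_pqq = -0.137969, Gamma_qpp = -0.260287, Gamma_qpq = -0.275938, Gamma_qqq = -0.073132; k3 = (-1.865595, 0.660524, 0.486289, 0.257764)
  k4: at (p, q) = (-0.385093, -0.621775), (dp/dtau, dq/dtau) = (-1.853204, 0.667085); Gamma_ppp = -0.476991, Gamma_ppq = -0.590844, Gamma_pqq = -0.182968, Gamma_qpp = -0.295422, Gamma_qpq = -0.365936, Gamma_qqq = -0.113320; k4 = (-1.853204, 0.667085, 0.258726, 0.160241)
  Y <- Y + (h/6)(k1 + 2k2 + 2k3 + k4): p = -0.3850, q = -0.6217, dp/dtau = -1.8535, dq/dtau = 0.6666
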